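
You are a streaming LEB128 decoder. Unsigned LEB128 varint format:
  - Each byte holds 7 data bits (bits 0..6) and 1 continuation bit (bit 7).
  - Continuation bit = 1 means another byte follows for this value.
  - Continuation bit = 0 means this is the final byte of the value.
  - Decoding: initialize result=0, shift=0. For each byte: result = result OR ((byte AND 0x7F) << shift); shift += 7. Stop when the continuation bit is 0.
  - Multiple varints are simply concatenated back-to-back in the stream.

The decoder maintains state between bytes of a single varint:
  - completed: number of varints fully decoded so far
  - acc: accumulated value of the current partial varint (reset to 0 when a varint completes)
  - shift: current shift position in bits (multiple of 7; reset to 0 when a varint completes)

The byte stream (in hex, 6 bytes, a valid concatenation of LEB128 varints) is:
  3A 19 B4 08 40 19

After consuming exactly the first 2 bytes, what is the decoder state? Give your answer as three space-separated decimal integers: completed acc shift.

byte[0]=0x3A cont=0 payload=0x3A: varint #1 complete (value=58); reset -> completed=1 acc=0 shift=0
byte[1]=0x19 cont=0 payload=0x19: varint #2 complete (value=25); reset -> completed=2 acc=0 shift=0

Answer: 2 0 0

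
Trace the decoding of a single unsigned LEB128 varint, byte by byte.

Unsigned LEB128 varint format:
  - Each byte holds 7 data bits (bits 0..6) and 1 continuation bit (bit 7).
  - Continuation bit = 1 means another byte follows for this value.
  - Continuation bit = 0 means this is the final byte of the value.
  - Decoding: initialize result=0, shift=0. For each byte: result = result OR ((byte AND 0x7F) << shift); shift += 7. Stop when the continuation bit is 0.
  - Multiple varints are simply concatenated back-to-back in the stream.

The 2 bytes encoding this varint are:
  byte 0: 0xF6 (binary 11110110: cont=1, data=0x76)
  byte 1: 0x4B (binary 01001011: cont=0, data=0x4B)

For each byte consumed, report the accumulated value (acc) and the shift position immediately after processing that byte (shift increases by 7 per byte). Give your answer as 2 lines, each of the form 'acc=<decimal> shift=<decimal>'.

byte 0=0xF6: payload=0x76=118, contrib = 118<<0 = 118; acc -> 118, shift -> 7
byte 1=0x4B: payload=0x4B=75, contrib = 75<<7 = 9600; acc -> 9718, shift -> 14

Answer: acc=118 shift=7
acc=9718 shift=14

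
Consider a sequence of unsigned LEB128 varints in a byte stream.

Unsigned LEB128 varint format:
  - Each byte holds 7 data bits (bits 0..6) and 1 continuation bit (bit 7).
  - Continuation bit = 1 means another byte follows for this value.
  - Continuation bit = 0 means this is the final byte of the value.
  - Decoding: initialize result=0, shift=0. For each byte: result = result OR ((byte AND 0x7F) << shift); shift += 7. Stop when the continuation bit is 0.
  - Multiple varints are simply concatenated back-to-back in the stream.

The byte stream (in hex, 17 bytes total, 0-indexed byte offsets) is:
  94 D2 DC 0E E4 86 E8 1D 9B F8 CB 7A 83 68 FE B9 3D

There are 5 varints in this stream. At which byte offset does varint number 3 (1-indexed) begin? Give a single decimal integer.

Answer: 8

Derivation:
  byte[0]=0x94 cont=1 payload=0x14=20: acc |= 20<<0 -> acc=20 shift=7
  byte[1]=0xD2 cont=1 payload=0x52=82: acc |= 82<<7 -> acc=10516 shift=14
  byte[2]=0xDC cont=1 payload=0x5C=92: acc |= 92<<14 -> acc=1517844 shift=21
  byte[3]=0x0E cont=0 payload=0x0E=14: acc |= 14<<21 -> acc=30877972 shift=28 [end]
Varint 1: bytes[0:4] = 94 D2 DC 0E -> value 30877972 (4 byte(s))
  byte[4]=0xE4 cont=1 payload=0x64=100: acc |= 100<<0 -> acc=100 shift=7
  byte[5]=0x86 cont=1 payload=0x06=6: acc |= 6<<7 -> acc=868 shift=14
  byte[6]=0xE8 cont=1 payload=0x68=104: acc |= 104<<14 -> acc=1704804 shift=21
  byte[7]=0x1D cont=0 payload=0x1D=29: acc |= 29<<21 -> acc=62522212 shift=28 [end]
Varint 2: bytes[4:8] = E4 86 E8 1D -> value 62522212 (4 byte(s))
  byte[8]=0x9B cont=1 payload=0x1B=27: acc |= 27<<0 -> acc=27 shift=7
  byte[9]=0xF8 cont=1 payload=0x78=120: acc |= 120<<7 -> acc=15387 shift=14
  byte[10]=0xCB cont=1 payload=0x4B=75: acc |= 75<<14 -> acc=1244187 shift=21
  byte[11]=0x7A cont=0 payload=0x7A=122: acc |= 122<<21 -> acc=257096731 shift=28 [end]
Varint 3: bytes[8:12] = 9B F8 CB 7A -> value 257096731 (4 byte(s))
  byte[12]=0x83 cont=1 payload=0x03=3: acc |= 3<<0 -> acc=3 shift=7
  byte[13]=0x68 cont=0 payload=0x68=104: acc |= 104<<7 -> acc=13315 shift=14 [end]
Varint 4: bytes[12:14] = 83 68 -> value 13315 (2 byte(s))
  byte[14]=0xFE cont=1 payload=0x7E=126: acc |= 126<<0 -> acc=126 shift=7
  byte[15]=0xB9 cont=1 payload=0x39=57: acc |= 57<<7 -> acc=7422 shift=14
  byte[16]=0x3D cont=0 payload=0x3D=61: acc |= 61<<14 -> acc=1006846 shift=21 [end]
Varint 5: bytes[14:17] = FE B9 3D -> value 1006846 (3 byte(s))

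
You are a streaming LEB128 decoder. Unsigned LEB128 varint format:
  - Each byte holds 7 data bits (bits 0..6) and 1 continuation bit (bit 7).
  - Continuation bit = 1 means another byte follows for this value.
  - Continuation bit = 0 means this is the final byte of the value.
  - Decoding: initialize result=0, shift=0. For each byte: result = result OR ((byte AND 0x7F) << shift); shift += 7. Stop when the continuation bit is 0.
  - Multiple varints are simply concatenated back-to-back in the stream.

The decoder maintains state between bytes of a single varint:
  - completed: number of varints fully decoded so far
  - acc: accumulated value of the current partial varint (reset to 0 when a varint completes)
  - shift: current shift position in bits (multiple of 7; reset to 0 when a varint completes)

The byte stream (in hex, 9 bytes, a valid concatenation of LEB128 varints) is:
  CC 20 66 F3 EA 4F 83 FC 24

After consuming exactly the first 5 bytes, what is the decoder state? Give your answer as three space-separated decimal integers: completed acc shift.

Answer: 2 13683 14

Derivation:
byte[0]=0xCC cont=1 payload=0x4C: acc |= 76<<0 -> completed=0 acc=76 shift=7
byte[1]=0x20 cont=0 payload=0x20: varint #1 complete (value=4172); reset -> completed=1 acc=0 shift=0
byte[2]=0x66 cont=0 payload=0x66: varint #2 complete (value=102); reset -> completed=2 acc=0 shift=0
byte[3]=0xF3 cont=1 payload=0x73: acc |= 115<<0 -> completed=2 acc=115 shift=7
byte[4]=0xEA cont=1 payload=0x6A: acc |= 106<<7 -> completed=2 acc=13683 shift=14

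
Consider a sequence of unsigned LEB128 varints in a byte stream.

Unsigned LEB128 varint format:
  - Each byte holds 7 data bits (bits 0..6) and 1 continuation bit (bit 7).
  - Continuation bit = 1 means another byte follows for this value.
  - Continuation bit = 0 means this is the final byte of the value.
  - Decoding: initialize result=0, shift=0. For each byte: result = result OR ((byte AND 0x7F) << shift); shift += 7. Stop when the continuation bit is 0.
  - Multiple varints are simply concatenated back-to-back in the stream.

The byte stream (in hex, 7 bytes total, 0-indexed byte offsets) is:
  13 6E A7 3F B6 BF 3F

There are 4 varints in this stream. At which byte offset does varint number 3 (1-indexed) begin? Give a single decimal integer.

Answer: 2

Derivation:
  byte[0]=0x13 cont=0 payload=0x13=19: acc |= 19<<0 -> acc=19 shift=7 [end]
Varint 1: bytes[0:1] = 13 -> value 19 (1 byte(s))
  byte[1]=0x6E cont=0 payload=0x6E=110: acc |= 110<<0 -> acc=110 shift=7 [end]
Varint 2: bytes[1:2] = 6E -> value 110 (1 byte(s))
  byte[2]=0xA7 cont=1 payload=0x27=39: acc |= 39<<0 -> acc=39 shift=7
  byte[3]=0x3F cont=0 payload=0x3F=63: acc |= 63<<7 -> acc=8103 shift=14 [end]
Varint 3: bytes[2:4] = A7 3F -> value 8103 (2 byte(s))
  byte[4]=0xB6 cont=1 payload=0x36=54: acc |= 54<<0 -> acc=54 shift=7
  byte[5]=0xBF cont=1 payload=0x3F=63: acc |= 63<<7 -> acc=8118 shift=14
  byte[6]=0x3F cont=0 payload=0x3F=63: acc |= 63<<14 -> acc=1040310 shift=21 [end]
Varint 4: bytes[4:7] = B6 BF 3F -> value 1040310 (3 byte(s))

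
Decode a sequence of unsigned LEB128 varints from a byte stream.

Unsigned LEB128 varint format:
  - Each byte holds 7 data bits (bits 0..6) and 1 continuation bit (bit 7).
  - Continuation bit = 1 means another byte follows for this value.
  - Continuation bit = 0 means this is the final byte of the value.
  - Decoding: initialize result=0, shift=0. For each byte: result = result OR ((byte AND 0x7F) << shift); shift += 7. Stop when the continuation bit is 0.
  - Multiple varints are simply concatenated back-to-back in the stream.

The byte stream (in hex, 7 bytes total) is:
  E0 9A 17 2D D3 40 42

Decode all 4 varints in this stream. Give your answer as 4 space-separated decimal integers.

  byte[0]=0xE0 cont=1 payload=0x60=96: acc |= 96<<0 -> acc=96 shift=7
  byte[1]=0x9A cont=1 payload=0x1A=26: acc |= 26<<7 -> acc=3424 shift=14
  byte[2]=0x17 cont=0 payload=0x17=23: acc |= 23<<14 -> acc=380256 shift=21 [end]
Varint 1: bytes[0:3] = E0 9A 17 -> value 380256 (3 byte(s))
  byte[3]=0x2D cont=0 payload=0x2D=45: acc |= 45<<0 -> acc=45 shift=7 [end]
Varint 2: bytes[3:4] = 2D -> value 45 (1 byte(s))
  byte[4]=0xD3 cont=1 payload=0x53=83: acc |= 83<<0 -> acc=83 shift=7
  byte[5]=0x40 cont=0 payload=0x40=64: acc |= 64<<7 -> acc=8275 shift=14 [end]
Varint 3: bytes[4:6] = D3 40 -> value 8275 (2 byte(s))
  byte[6]=0x42 cont=0 payload=0x42=66: acc |= 66<<0 -> acc=66 shift=7 [end]
Varint 4: bytes[6:7] = 42 -> value 66 (1 byte(s))

Answer: 380256 45 8275 66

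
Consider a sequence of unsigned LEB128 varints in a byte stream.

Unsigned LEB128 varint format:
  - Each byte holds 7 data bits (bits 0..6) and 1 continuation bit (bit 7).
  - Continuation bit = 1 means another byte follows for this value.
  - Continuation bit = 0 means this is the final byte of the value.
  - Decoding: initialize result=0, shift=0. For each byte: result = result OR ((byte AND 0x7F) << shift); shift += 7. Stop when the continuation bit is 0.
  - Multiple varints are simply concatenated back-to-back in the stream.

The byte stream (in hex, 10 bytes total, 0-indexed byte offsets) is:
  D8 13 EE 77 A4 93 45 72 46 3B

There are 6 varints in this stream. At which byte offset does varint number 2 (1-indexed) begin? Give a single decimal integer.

Answer: 2

Derivation:
  byte[0]=0xD8 cont=1 payload=0x58=88: acc |= 88<<0 -> acc=88 shift=7
  byte[1]=0x13 cont=0 payload=0x13=19: acc |= 19<<7 -> acc=2520 shift=14 [end]
Varint 1: bytes[0:2] = D8 13 -> value 2520 (2 byte(s))
  byte[2]=0xEE cont=1 payload=0x6E=110: acc |= 110<<0 -> acc=110 shift=7
  byte[3]=0x77 cont=0 payload=0x77=119: acc |= 119<<7 -> acc=15342 shift=14 [end]
Varint 2: bytes[2:4] = EE 77 -> value 15342 (2 byte(s))
  byte[4]=0xA4 cont=1 payload=0x24=36: acc |= 36<<0 -> acc=36 shift=7
  byte[5]=0x93 cont=1 payload=0x13=19: acc |= 19<<7 -> acc=2468 shift=14
  byte[6]=0x45 cont=0 payload=0x45=69: acc |= 69<<14 -> acc=1132964 shift=21 [end]
Varint 3: bytes[4:7] = A4 93 45 -> value 1132964 (3 byte(s))
  byte[7]=0x72 cont=0 payload=0x72=114: acc |= 114<<0 -> acc=114 shift=7 [end]
Varint 4: bytes[7:8] = 72 -> value 114 (1 byte(s))
  byte[8]=0x46 cont=0 payload=0x46=70: acc |= 70<<0 -> acc=70 shift=7 [end]
Varint 5: bytes[8:9] = 46 -> value 70 (1 byte(s))
  byte[9]=0x3B cont=0 payload=0x3B=59: acc |= 59<<0 -> acc=59 shift=7 [end]
Varint 6: bytes[9:10] = 3B -> value 59 (1 byte(s))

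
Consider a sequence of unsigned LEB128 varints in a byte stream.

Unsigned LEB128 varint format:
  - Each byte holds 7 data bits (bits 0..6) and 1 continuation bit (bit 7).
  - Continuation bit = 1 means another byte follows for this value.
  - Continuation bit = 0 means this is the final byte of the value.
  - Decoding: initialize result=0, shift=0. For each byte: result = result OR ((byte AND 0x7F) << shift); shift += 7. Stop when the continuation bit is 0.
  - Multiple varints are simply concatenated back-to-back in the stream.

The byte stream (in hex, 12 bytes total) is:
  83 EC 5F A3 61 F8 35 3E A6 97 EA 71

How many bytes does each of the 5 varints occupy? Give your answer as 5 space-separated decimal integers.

Answer: 3 2 2 1 4

Derivation:
  byte[0]=0x83 cont=1 payload=0x03=3: acc |= 3<<0 -> acc=3 shift=7
  byte[1]=0xEC cont=1 payload=0x6C=108: acc |= 108<<7 -> acc=13827 shift=14
  byte[2]=0x5F cont=0 payload=0x5F=95: acc |= 95<<14 -> acc=1570307 shift=21 [end]
Varint 1: bytes[0:3] = 83 EC 5F -> value 1570307 (3 byte(s))
  byte[3]=0xA3 cont=1 payload=0x23=35: acc |= 35<<0 -> acc=35 shift=7
  byte[4]=0x61 cont=0 payload=0x61=97: acc |= 97<<7 -> acc=12451 shift=14 [end]
Varint 2: bytes[3:5] = A3 61 -> value 12451 (2 byte(s))
  byte[5]=0xF8 cont=1 payload=0x78=120: acc |= 120<<0 -> acc=120 shift=7
  byte[6]=0x35 cont=0 payload=0x35=53: acc |= 53<<7 -> acc=6904 shift=14 [end]
Varint 3: bytes[5:7] = F8 35 -> value 6904 (2 byte(s))
  byte[7]=0x3E cont=0 payload=0x3E=62: acc |= 62<<0 -> acc=62 shift=7 [end]
Varint 4: bytes[7:8] = 3E -> value 62 (1 byte(s))
  byte[8]=0xA6 cont=1 payload=0x26=38: acc |= 38<<0 -> acc=38 shift=7
  byte[9]=0x97 cont=1 payload=0x17=23: acc |= 23<<7 -> acc=2982 shift=14
  byte[10]=0xEA cont=1 payload=0x6A=106: acc |= 106<<14 -> acc=1739686 shift=21
  byte[11]=0x71 cont=0 payload=0x71=113: acc |= 113<<21 -> acc=238717862 shift=28 [end]
Varint 5: bytes[8:12] = A6 97 EA 71 -> value 238717862 (4 byte(s))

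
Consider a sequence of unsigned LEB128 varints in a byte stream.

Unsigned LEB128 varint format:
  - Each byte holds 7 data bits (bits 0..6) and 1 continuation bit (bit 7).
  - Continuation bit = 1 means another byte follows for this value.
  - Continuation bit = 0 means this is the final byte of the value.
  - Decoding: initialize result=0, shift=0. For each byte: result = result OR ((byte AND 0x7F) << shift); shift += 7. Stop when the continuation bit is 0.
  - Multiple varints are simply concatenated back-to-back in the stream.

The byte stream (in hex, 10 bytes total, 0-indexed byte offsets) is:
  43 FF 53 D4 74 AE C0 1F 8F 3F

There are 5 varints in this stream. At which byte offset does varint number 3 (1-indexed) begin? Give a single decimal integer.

  byte[0]=0x43 cont=0 payload=0x43=67: acc |= 67<<0 -> acc=67 shift=7 [end]
Varint 1: bytes[0:1] = 43 -> value 67 (1 byte(s))
  byte[1]=0xFF cont=1 payload=0x7F=127: acc |= 127<<0 -> acc=127 shift=7
  byte[2]=0x53 cont=0 payload=0x53=83: acc |= 83<<7 -> acc=10751 shift=14 [end]
Varint 2: bytes[1:3] = FF 53 -> value 10751 (2 byte(s))
  byte[3]=0xD4 cont=1 payload=0x54=84: acc |= 84<<0 -> acc=84 shift=7
  byte[4]=0x74 cont=0 payload=0x74=116: acc |= 116<<7 -> acc=14932 shift=14 [end]
Varint 3: bytes[3:5] = D4 74 -> value 14932 (2 byte(s))
  byte[5]=0xAE cont=1 payload=0x2E=46: acc |= 46<<0 -> acc=46 shift=7
  byte[6]=0xC0 cont=1 payload=0x40=64: acc |= 64<<7 -> acc=8238 shift=14
  byte[7]=0x1F cont=0 payload=0x1F=31: acc |= 31<<14 -> acc=516142 shift=21 [end]
Varint 4: bytes[5:8] = AE C0 1F -> value 516142 (3 byte(s))
  byte[8]=0x8F cont=1 payload=0x0F=15: acc |= 15<<0 -> acc=15 shift=7
  byte[9]=0x3F cont=0 payload=0x3F=63: acc |= 63<<7 -> acc=8079 shift=14 [end]
Varint 5: bytes[8:10] = 8F 3F -> value 8079 (2 byte(s))

Answer: 3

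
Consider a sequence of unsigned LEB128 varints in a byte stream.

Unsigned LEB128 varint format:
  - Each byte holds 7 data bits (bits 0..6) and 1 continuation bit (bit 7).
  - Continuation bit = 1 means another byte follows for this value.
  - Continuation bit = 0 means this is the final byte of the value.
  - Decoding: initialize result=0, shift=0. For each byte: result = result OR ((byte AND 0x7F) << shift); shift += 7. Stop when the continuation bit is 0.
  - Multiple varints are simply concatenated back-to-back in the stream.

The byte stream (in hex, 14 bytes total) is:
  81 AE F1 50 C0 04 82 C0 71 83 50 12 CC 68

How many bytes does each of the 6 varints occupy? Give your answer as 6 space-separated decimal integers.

  byte[0]=0x81 cont=1 payload=0x01=1: acc |= 1<<0 -> acc=1 shift=7
  byte[1]=0xAE cont=1 payload=0x2E=46: acc |= 46<<7 -> acc=5889 shift=14
  byte[2]=0xF1 cont=1 payload=0x71=113: acc |= 113<<14 -> acc=1857281 shift=21
  byte[3]=0x50 cont=0 payload=0x50=80: acc |= 80<<21 -> acc=169629441 shift=28 [end]
Varint 1: bytes[0:4] = 81 AE F1 50 -> value 169629441 (4 byte(s))
  byte[4]=0xC0 cont=1 payload=0x40=64: acc |= 64<<0 -> acc=64 shift=7
  byte[5]=0x04 cont=0 payload=0x04=4: acc |= 4<<7 -> acc=576 shift=14 [end]
Varint 2: bytes[4:6] = C0 04 -> value 576 (2 byte(s))
  byte[6]=0x82 cont=1 payload=0x02=2: acc |= 2<<0 -> acc=2 shift=7
  byte[7]=0xC0 cont=1 payload=0x40=64: acc |= 64<<7 -> acc=8194 shift=14
  byte[8]=0x71 cont=0 payload=0x71=113: acc |= 113<<14 -> acc=1859586 shift=21 [end]
Varint 3: bytes[6:9] = 82 C0 71 -> value 1859586 (3 byte(s))
  byte[9]=0x83 cont=1 payload=0x03=3: acc |= 3<<0 -> acc=3 shift=7
  byte[10]=0x50 cont=0 payload=0x50=80: acc |= 80<<7 -> acc=10243 shift=14 [end]
Varint 4: bytes[9:11] = 83 50 -> value 10243 (2 byte(s))
  byte[11]=0x12 cont=0 payload=0x12=18: acc |= 18<<0 -> acc=18 shift=7 [end]
Varint 5: bytes[11:12] = 12 -> value 18 (1 byte(s))
  byte[12]=0xCC cont=1 payload=0x4C=76: acc |= 76<<0 -> acc=76 shift=7
  byte[13]=0x68 cont=0 payload=0x68=104: acc |= 104<<7 -> acc=13388 shift=14 [end]
Varint 6: bytes[12:14] = CC 68 -> value 13388 (2 byte(s))

Answer: 4 2 3 2 1 2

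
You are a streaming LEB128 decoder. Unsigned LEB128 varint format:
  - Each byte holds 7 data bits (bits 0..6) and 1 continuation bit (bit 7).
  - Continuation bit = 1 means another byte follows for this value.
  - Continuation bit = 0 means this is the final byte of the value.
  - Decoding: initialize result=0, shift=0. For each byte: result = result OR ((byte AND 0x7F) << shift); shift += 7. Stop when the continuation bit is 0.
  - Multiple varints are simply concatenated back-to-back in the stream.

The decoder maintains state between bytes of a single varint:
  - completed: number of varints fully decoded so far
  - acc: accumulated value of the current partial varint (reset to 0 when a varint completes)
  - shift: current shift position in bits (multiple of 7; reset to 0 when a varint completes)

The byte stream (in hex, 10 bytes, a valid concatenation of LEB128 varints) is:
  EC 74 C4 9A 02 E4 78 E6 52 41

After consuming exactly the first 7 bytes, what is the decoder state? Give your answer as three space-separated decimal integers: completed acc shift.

Answer: 3 0 0

Derivation:
byte[0]=0xEC cont=1 payload=0x6C: acc |= 108<<0 -> completed=0 acc=108 shift=7
byte[1]=0x74 cont=0 payload=0x74: varint #1 complete (value=14956); reset -> completed=1 acc=0 shift=0
byte[2]=0xC4 cont=1 payload=0x44: acc |= 68<<0 -> completed=1 acc=68 shift=7
byte[3]=0x9A cont=1 payload=0x1A: acc |= 26<<7 -> completed=1 acc=3396 shift=14
byte[4]=0x02 cont=0 payload=0x02: varint #2 complete (value=36164); reset -> completed=2 acc=0 shift=0
byte[5]=0xE4 cont=1 payload=0x64: acc |= 100<<0 -> completed=2 acc=100 shift=7
byte[6]=0x78 cont=0 payload=0x78: varint #3 complete (value=15460); reset -> completed=3 acc=0 shift=0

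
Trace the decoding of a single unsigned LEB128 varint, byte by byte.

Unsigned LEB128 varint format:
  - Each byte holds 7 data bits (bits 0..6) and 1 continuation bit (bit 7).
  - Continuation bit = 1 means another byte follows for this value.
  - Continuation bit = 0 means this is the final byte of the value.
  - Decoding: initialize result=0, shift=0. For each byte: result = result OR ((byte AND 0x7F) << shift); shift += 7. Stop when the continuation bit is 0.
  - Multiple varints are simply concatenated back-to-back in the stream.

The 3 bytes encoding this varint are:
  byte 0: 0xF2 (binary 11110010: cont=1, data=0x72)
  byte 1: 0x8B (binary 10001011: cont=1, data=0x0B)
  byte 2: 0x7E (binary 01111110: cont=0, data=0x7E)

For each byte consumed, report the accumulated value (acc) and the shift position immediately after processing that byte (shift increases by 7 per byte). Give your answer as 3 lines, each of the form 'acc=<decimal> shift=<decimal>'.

Answer: acc=114 shift=7
acc=1522 shift=14
acc=2065906 shift=21

Derivation:
byte 0=0xF2: payload=0x72=114, contrib = 114<<0 = 114; acc -> 114, shift -> 7
byte 1=0x8B: payload=0x0B=11, contrib = 11<<7 = 1408; acc -> 1522, shift -> 14
byte 2=0x7E: payload=0x7E=126, contrib = 126<<14 = 2064384; acc -> 2065906, shift -> 21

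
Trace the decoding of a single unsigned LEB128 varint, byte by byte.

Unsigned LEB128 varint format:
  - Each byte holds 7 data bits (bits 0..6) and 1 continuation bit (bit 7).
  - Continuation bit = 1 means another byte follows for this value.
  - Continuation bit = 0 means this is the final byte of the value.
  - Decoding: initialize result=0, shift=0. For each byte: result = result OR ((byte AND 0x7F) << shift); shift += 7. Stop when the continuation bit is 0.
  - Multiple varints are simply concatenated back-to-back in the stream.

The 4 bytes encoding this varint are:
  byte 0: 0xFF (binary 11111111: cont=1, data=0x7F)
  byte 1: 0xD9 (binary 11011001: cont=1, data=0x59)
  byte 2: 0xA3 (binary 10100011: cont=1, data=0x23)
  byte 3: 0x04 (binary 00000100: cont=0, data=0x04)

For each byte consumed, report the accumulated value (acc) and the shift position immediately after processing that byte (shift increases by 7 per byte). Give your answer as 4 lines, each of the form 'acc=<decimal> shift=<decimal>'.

Answer: acc=127 shift=7
acc=11519 shift=14
acc=584959 shift=21
acc=8973567 shift=28

Derivation:
byte 0=0xFF: payload=0x7F=127, contrib = 127<<0 = 127; acc -> 127, shift -> 7
byte 1=0xD9: payload=0x59=89, contrib = 89<<7 = 11392; acc -> 11519, shift -> 14
byte 2=0xA3: payload=0x23=35, contrib = 35<<14 = 573440; acc -> 584959, shift -> 21
byte 3=0x04: payload=0x04=4, contrib = 4<<21 = 8388608; acc -> 8973567, shift -> 28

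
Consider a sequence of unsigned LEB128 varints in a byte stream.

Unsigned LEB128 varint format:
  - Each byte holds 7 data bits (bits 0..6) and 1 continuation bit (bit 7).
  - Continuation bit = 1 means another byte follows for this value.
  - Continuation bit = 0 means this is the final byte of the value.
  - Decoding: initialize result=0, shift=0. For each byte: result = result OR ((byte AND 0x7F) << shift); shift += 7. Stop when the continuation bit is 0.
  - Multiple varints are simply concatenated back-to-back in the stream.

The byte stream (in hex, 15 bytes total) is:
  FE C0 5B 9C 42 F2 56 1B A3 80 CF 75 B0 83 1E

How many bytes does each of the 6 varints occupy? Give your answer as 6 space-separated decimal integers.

Answer: 3 2 2 1 4 3

Derivation:
  byte[0]=0xFE cont=1 payload=0x7E=126: acc |= 126<<0 -> acc=126 shift=7
  byte[1]=0xC0 cont=1 payload=0x40=64: acc |= 64<<7 -> acc=8318 shift=14
  byte[2]=0x5B cont=0 payload=0x5B=91: acc |= 91<<14 -> acc=1499262 shift=21 [end]
Varint 1: bytes[0:3] = FE C0 5B -> value 1499262 (3 byte(s))
  byte[3]=0x9C cont=1 payload=0x1C=28: acc |= 28<<0 -> acc=28 shift=7
  byte[4]=0x42 cont=0 payload=0x42=66: acc |= 66<<7 -> acc=8476 shift=14 [end]
Varint 2: bytes[3:5] = 9C 42 -> value 8476 (2 byte(s))
  byte[5]=0xF2 cont=1 payload=0x72=114: acc |= 114<<0 -> acc=114 shift=7
  byte[6]=0x56 cont=0 payload=0x56=86: acc |= 86<<7 -> acc=11122 shift=14 [end]
Varint 3: bytes[5:7] = F2 56 -> value 11122 (2 byte(s))
  byte[7]=0x1B cont=0 payload=0x1B=27: acc |= 27<<0 -> acc=27 shift=7 [end]
Varint 4: bytes[7:8] = 1B -> value 27 (1 byte(s))
  byte[8]=0xA3 cont=1 payload=0x23=35: acc |= 35<<0 -> acc=35 shift=7
  byte[9]=0x80 cont=1 payload=0x00=0: acc |= 0<<7 -> acc=35 shift=14
  byte[10]=0xCF cont=1 payload=0x4F=79: acc |= 79<<14 -> acc=1294371 shift=21
  byte[11]=0x75 cont=0 payload=0x75=117: acc |= 117<<21 -> acc=246661155 shift=28 [end]
Varint 5: bytes[8:12] = A3 80 CF 75 -> value 246661155 (4 byte(s))
  byte[12]=0xB0 cont=1 payload=0x30=48: acc |= 48<<0 -> acc=48 shift=7
  byte[13]=0x83 cont=1 payload=0x03=3: acc |= 3<<7 -> acc=432 shift=14
  byte[14]=0x1E cont=0 payload=0x1E=30: acc |= 30<<14 -> acc=491952 shift=21 [end]
Varint 6: bytes[12:15] = B0 83 1E -> value 491952 (3 byte(s))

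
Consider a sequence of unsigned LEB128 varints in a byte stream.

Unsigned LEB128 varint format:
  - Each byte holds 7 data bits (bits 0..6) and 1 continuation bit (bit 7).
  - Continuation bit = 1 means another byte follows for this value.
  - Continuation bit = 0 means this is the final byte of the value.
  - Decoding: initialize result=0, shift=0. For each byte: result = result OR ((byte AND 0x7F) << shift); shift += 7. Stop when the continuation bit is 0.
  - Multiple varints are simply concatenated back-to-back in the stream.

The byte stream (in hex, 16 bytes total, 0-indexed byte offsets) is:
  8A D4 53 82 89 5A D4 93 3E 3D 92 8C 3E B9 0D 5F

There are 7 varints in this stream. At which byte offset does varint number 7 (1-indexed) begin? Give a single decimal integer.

  byte[0]=0x8A cont=1 payload=0x0A=10: acc |= 10<<0 -> acc=10 shift=7
  byte[1]=0xD4 cont=1 payload=0x54=84: acc |= 84<<7 -> acc=10762 shift=14
  byte[2]=0x53 cont=0 payload=0x53=83: acc |= 83<<14 -> acc=1370634 shift=21 [end]
Varint 1: bytes[0:3] = 8A D4 53 -> value 1370634 (3 byte(s))
  byte[3]=0x82 cont=1 payload=0x02=2: acc |= 2<<0 -> acc=2 shift=7
  byte[4]=0x89 cont=1 payload=0x09=9: acc |= 9<<7 -> acc=1154 shift=14
  byte[5]=0x5A cont=0 payload=0x5A=90: acc |= 90<<14 -> acc=1475714 shift=21 [end]
Varint 2: bytes[3:6] = 82 89 5A -> value 1475714 (3 byte(s))
  byte[6]=0xD4 cont=1 payload=0x54=84: acc |= 84<<0 -> acc=84 shift=7
  byte[7]=0x93 cont=1 payload=0x13=19: acc |= 19<<7 -> acc=2516 shift=14
  byte[8]=0x3E cont=0 payload=0x3E=62: acc |= 62<<14 -> acc=1018324 shift=21 [end]
Varint 3: bytes[6:9] = D4 93 3E -> value 1018324 (3 byte(s))
  byte[9]=0x3D cont=0 payload=0x3D=61: acc |= 61<<0 -> acc=61 shift=7 [end]
Varint 4: bytes[9:10] = 3D -> value 61 (1 byte(s))
  byte[10]=0x92 cont=1 payload=0x12=18: acc |= 18<<0 -> acc=18 shift=7
  byte[11]=0x8C cont=1 payload=0x0C=12: acc |= 12<<7 -> acc=1554 shift=14
  byte[12]=0x3E cont=0 payload=0x3E=62: acc |= 62<<14 -> acc=1017362 shift=21 [end]
Varint 5: bytes[10:13] = 92 8C 3E -> value 1017362 (3 byte(s))
  byte[13]=0xB9 cont=1 payload=0x39=57: acc |= 57<<0 -> acc=57 shift=7
  byte[14]=0x0D cont=0 payload=0x0D=13: acc |= 13<<7 -> acc=1721 shift=14 [end]
Varint 6: bytes[13:15] = B9 0D -> value 1721 (2 byte(s))
  byte[15]=0x5F cont=0 payload=0x5F=95: acc |= 95<<0 -> acc=95 shift=7 [end]
Varint 7: bytes[15:16] = 5F -> value 95 (1 byte(s))

Answer: 15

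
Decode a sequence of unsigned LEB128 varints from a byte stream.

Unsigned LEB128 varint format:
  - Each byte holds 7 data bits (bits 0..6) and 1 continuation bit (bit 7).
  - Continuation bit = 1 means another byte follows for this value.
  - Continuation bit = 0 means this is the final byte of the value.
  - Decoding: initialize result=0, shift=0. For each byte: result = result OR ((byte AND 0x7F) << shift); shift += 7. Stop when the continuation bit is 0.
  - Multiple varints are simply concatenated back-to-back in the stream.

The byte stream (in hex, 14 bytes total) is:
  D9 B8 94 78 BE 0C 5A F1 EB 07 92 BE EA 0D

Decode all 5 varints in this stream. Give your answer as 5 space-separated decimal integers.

  byte[0]=0xD9 cont=1 payload=0x59=89: acc |= 89<<0 -> acc=89 shift=7
  byte[1]=0xB8 cont=1 payload=0x38=56: acc |= 56<<7 -> acc=7257 shift=14
  byte[2]=0x94 cont=1 payload=0x14=20: acc |= 20<<14 -> acc=334937 shift=21
  byte[3]=0x78 cont=0 payload=0x78=120: acc |= 120<<21 -> acc=251993177 shift=28 [end]
Varint 1: bytes[0:4] = D9 B8 94 78 -> value 251993177 (4 byte(s))
  byte[4]=0xBE cont=1 payload=0x3E=62: acc |= 62<<0 -> acc=62 shift=7
  byte[5]=0x0C cont=0 payload=0x0C=12: acc |= 12<<7 -> acc=1598 shift=14 [end]
Varint 2: bytes[4:6] = BE 0C -> value 1598 (2 byte(s))
  byte[6]=0x5A cont=0 payload=0x5A=90: acc |= 90<<0 -> acc=90 shift=7 [end]
Varint 3: bytes[6:7] = 5A -> value 90 (1 byte(s))
  byte[7]=0xF1 cont=1 payload=0x71=113: acc |= 113<<0 -> acc=113 shift=7
  byte[8]=0xEB cont=1 payload=0x6B=107: acc |= 107<<7 -> acc=13809 shift=14
  byte[9]=0x07 cont=0 payload=0x07=7: acc |= 7<<14 -> acc=128497 shift=21 [end]
Varint 4: bytes[7:10] = F1 EB 07 -> value 128497 (3 byte(s))
  byte[10]=0x92 cont=1 payload=0x12=18: acc |= 18<<0 -> acc=18 shift=7
  byte[11]=0xBE cont=1 payload=0x3E=62: acc |= 62<<7 -> acc=7954 shift=14
  byte[12]=0xEA cont=1 payload=0x6A=106: acc |= 106<<14 -> acc=1744658 shift=21
  byte[13]=0x0D cont=0 payload=0x0D=13: acc |= 13<<21 -> acc=29007634 shift=28 [end]
Varint 5: bytes[10:14] = 92 BE EA 0D -> value 29007634 (4 byte(s))

Answer: 251993177 1598 90 128497 29007634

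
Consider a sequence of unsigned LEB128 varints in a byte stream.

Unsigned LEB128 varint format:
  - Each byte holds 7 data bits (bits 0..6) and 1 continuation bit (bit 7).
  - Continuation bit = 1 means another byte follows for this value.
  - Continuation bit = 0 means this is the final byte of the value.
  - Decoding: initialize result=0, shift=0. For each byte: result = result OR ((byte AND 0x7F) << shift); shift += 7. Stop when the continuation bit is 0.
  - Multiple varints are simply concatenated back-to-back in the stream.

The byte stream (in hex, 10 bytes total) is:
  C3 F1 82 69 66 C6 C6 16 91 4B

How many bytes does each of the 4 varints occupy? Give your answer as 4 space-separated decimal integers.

Answer: 4 1 3 2

Derivation:
  byte[0]=0xC3 cont=1 payload=0x43=67: acc |= 67<<0 -> acc=67 shift=7
  byte[1]=0xF1 cont=1 payload=0x71=113: acc |= 113<<7 -> acc=14531 shift=14
  byte[2]=0x82 cont=1 payload=0x02=2: acc |= 2<<14 -> acc=47299 shift=21
  byte[3]=0x69 cont=0 payload=0x69=105: acc |= 105<<21 -> acc=220248259 shift=28 [end]
Varint 1: bytes[0:4] = C3 F1 82 69 -> value 220248259 (4 byte(s))
  byte[4]=0x66 cont=0 payload=0x66=102: acc |= 102<<0 -> acc=102 shift=7 [end]
Varint 2: bytes[4:5] = 66 -> value 102 (1 byte(s))
  byte[5]=0xC6 cont=1 payload=0x46=70: acc |= 70<<0 -> acc=70 shift=7
  byte[6]=0xC6 cont=1 payload=0x46=70: acc |= 70<<7 -> acc=9030 shift=14
  byte[7]=0x16 cont=0 payload=0x16=22: acc |= 22<<14 -> acc=369478 shift=21 [end]
Varint 3: bytes[5:8] = C6 C6 16 -> value 369478 (3 byte(s))
  byte[8]=0x91 cont=1 payload=0x11=17: acc |= 17<<0 -> acc=17 shift=7
  byte[9]=0x4B cont=0 payload=0x4B=75: acc |= 75<<7 -> acc=9617 shift=14 [end]
Varint 4: bytes[8:10] = 91 4B -> value 9617 (2 byte(s))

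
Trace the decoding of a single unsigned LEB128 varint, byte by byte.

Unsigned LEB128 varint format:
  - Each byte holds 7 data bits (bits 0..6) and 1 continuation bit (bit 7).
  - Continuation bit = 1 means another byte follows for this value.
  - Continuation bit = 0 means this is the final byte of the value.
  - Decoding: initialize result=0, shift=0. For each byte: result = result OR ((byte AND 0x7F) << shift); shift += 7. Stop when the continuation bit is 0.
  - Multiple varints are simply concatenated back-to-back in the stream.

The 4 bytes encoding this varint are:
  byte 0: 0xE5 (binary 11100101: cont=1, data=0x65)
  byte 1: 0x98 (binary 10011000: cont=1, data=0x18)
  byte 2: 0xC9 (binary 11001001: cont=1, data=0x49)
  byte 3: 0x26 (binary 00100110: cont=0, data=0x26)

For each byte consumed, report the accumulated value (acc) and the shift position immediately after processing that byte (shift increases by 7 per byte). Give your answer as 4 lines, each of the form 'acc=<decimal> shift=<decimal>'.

Answer: acc=101 shift=7
acc=3173 shift=14
acc=1199205 shift=21
acc=80890981 shift=28

Derivation:
byte 0=0xE5: payload=0x65=101, contrib = 101<<0 = 101; acc -> 101, shift -> 7
byte 1=0x98: payload=0x18=24, contrib = 24<<7 = 3072; acc -> 3173, shift -> 14
byte 2=0xC9: payload=0x49=73, contrib = 73<<14 = 1196032; acc -> 1199205, shift -> 21
byte 3=0x26: payload=0x26=38, contrib = 38<<21 = 79691776; acc -> 80890981, shift -> 28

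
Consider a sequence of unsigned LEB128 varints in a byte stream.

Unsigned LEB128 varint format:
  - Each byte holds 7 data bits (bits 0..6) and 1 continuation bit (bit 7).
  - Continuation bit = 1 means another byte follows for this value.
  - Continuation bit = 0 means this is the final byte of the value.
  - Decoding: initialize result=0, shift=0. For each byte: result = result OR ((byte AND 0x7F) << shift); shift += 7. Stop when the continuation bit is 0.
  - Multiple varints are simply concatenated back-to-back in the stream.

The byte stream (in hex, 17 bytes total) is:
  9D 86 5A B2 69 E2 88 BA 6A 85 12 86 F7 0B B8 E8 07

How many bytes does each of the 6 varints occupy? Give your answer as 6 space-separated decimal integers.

Answer: 3 2 4 2 3 3

Derivation:
  byte[0]=0x9D cont=1 payload=0x1D=29: acc |= 29<<0 -> acc=29 shift=7
  byte[1]=0x86 cont=1 payload=0x06=6: acc |= 6<<7 -> acc=797 shift=14
  byte[2]=0x5A cont=0 payload=0x5A=90: acc |= 90<<14 -> acc=1475357 shift=21 [end]
Varint 1: bytes[0:3] = 9D 86 5A -> value 1475357 (3 byte(s))
  byte[3]=0xB2 cont=1 payload=0x32=50: acc |= 50<<0 -> acc=50 shift=7
  byte[4]=0x69 cont=0 payload=0x69=105: acc |= 105<<7 -> acc=13490 shift=14 [end]
Varint 2: bytes[3:5] = B2 69 -> value 13490 (2 byte(s))
  byte[5]=0xE2 cont=1 payload=0x62=98: acc |= 98<<0 -> acc=98 shift=7
  byte[6]=0x88 cont=1 payload=0x08=8: acc |= 8<<7 -> acc=1122 shift=14
  byte[7]=0xBA cont=1 payload=0x3A=58: acc |= 58<<14 -> acc=951394 shift=21
  byte[8]=0x6A cont=0 payload=0x6A=106: acc |= 106<<21 -> acc=223249506 shift=28 [end]
Varint 3: bytes[5:9] = E2 88 BA 6A -> value 223249506 (4 byte(s))
  byte[9]=0x85 cont=1 payload=0x05=5: acc |= 5<<0 -> acc=5 shift=7
  byte[10]=0x12 cont=0 payload=0x12=18: acc |= 18<<7 -> acc=2309 shift=14 [end]
Varint 4: bytes[9:11] = 85 12 -> value 2309 (2 byte(s))
  byte[11]=0x86 cont=1 payload=0x06=6: acc |= 6<<0 -> acc=6 shift=7
  byte[12]=0xF7 cont=1 payload=0x77=119: acc |= 119<<7 -> acc=15238 shift=14
  byte[13]=0x0B cont=0 payload=0x0B=11: acc |= 11<<14 -> acc=195462 shift=21 [end]
Varint 5: bytes[11:14] = 86 F7 0B -> value 195462 (3 byte(s))
  byte[14]=0xB8 cont=1 payload=0x38=56: acc |= 56<<0 -> acc=56 shift=7
  byte[15]=0xE8 cont=1 payload=0x68=104: acc |= 104<<7 -> acc=13368 shift=14
  byte[16]=0x07 cont=0 payload=0x07=7: acc |= 7<<14 -> acc=128056 shift=21 [end]
Varint 6: bytes[14:17] = B8 E8 07 -> value 128056 (3 byte(s))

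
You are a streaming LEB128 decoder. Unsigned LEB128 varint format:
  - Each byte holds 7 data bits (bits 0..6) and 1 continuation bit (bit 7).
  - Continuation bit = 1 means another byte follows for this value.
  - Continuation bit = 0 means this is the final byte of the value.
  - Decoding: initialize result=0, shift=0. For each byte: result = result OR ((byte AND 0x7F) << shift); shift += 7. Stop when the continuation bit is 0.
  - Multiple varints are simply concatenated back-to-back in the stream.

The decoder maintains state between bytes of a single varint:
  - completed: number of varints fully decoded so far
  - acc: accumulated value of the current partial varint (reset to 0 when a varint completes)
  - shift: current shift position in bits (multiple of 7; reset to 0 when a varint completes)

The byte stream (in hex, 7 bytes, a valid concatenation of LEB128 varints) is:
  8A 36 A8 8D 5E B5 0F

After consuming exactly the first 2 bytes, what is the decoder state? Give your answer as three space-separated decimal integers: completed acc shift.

Answer: 1 0 0

Derivation:
byte[0]=0x8A cont=1 payload=0x0A: acc |= 10<<0 -> completed=0 acc=10 shift=7
byte[1]=0x36 cont=0 payload=0x36: varint #1 complete (value=6922); reset -> completed=1 acc=0 shift=0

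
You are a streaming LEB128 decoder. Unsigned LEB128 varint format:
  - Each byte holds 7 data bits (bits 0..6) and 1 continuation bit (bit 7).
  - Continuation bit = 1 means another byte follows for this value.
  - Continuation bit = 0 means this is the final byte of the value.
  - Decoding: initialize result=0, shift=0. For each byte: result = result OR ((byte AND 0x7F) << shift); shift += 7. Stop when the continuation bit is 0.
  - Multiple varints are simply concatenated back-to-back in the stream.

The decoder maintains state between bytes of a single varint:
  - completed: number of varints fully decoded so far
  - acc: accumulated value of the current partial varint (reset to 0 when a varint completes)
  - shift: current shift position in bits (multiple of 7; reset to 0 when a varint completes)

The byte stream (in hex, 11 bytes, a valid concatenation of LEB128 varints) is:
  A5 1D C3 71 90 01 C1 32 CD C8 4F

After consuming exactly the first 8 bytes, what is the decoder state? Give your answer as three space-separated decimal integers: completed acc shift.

byte[0]=0xA5 cont=1 payload=0x25: acc |= 37<<0 -> completed=0 acc=37 shift=7
byte[1]=0x1D cont=0 payload=0x1D: varint #1 complete (value=3749); reset -> completed=1 acc=0 shift=0
byte[2]=0xC3 cont=1 payload=0x43: acc |= 67<<0 -> completed=1 acc=67 shift=7
byte[3]=0x71 cont=0 payload=0x71: varint #2 complete (value=14531); reset -> completed=2 acc=0 shift=0
byte[4]=0x90 cont=1 payload=0x10: acc |= 16<<0 -> completed=2 acc=16 shift=7
byte[5]=0x01 cont=0 payload=0x01: varint #3 complete (value=144); reset -> completed=3 acc=0 shift=0
byte[6]=0xC1 cont=1 payload=0x41: acc |= 65<<0 -> completed=3 acc=65 shift=7
byte[7]=0x32 cont=0 payload=0x32: varint #4 complete (value=6465); reset -> completed=4 acc=0 shift=0

Answer: 4 0 0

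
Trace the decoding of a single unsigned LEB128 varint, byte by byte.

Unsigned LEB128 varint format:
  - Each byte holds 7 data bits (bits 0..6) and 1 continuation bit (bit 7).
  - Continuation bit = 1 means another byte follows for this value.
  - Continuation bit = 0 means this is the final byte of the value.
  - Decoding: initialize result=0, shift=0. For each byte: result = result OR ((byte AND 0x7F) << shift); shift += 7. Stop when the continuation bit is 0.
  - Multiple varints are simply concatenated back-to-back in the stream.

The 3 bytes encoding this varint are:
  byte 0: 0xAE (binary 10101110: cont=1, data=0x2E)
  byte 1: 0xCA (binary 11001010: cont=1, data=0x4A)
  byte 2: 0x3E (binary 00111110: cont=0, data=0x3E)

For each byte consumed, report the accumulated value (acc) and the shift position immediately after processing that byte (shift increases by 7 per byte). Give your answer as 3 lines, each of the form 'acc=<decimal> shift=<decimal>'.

byte 0=0xAE: payload=0x2E=46, contrib = 46<<0 = 46; acc -> 46, shift -> 7
byte 1=0xCA: payload=0x4A=74, contrib = 74<<7 = 9472; acc -> 9518, shift -> 14
byte 2=0x3E: payload=0x3E=62, contrib = 62<<14 = 1015808; acc -> 1025326, shift -> 21

Answer: acc=46 shift=7
acc=9518 shift=14
acc=1025326 shift=21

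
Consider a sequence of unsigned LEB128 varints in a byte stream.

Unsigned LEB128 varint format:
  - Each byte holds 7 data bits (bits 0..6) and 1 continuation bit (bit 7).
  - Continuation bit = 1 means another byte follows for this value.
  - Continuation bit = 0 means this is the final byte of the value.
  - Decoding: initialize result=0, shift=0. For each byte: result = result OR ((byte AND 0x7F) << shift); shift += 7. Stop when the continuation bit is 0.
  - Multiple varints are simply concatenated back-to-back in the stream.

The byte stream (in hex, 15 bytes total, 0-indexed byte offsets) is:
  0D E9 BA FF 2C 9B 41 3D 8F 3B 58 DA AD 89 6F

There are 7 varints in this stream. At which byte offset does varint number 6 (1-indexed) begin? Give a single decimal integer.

  byte[0]=0x0D cont=0 payload=0x0D=13: acc |= 13<<0 -> acc=13 shift=7 [end]
Varint 1: bytes[0:1] = 0D -> value 13 (1 byte(s))
  byte[1]=0xE9 cont=1 payload=0x69=105: acc |= 105<<0 -> acc=105 shift=7
  byte[2]=0xBA cont=1 payload=0x3A=58: acc |= 58<<7 -> acc=7529 shift=14
  byte[3]=0xFF cont=1 payload=0x7F=127: acc |= 127<<14 -> acc=2088297 shift=21
  byte[4]=0x2C cont=0 payload=0x2C=44: acc |= 44<<21 -> acc=94362985 shift=28 [end]
Varint 2: bytes[1:5] = E9 BA FF 2C -> value 94362985 (4 byte(s))
  byte[5]=0x9B cont=1 payload=0x1B=27: acc |= 27<<0 -> acc=27 shift=7
  byte[6]=0x41 cont=0 payload=0x41=65: acc |= 65<<7 -> acc=8347 shift=14 [end]
Varint 3: bytes[5:7] = 9B 41 -> value 8347 (2 byte(s))
  byte[7]=0x3D cont=0 payload=0x3D=61: acc |= 61<<0 -> acc=61 shift=7 [end]
Varint 4: bytes[7:8] = 3D -> value 61 (1 byte(s))
  byte[8]=0x8F cont=1 payload=0x0F=15: acc |= 15<<0 -> acc=15 shift=7
  byte[9]=0x3B cont=0 payload=0x3B=59: acc |= 59<<7 -> acc=7567 shift=14 [end]
Varint 5: bytes[8:10] = 8F 3B -> value 7567 (2 byte(s))
  byte[10]=0x58 cont=0 payload=0x58=88: acc |= 88<<0 -> acc=88 shift=7 [end]
Varint 6: bytes[10:11] = 58 -> value 88 (1 byte(s))
  byte[11]=0xDA cont=1 payload=0x5A=90: acc |= 90<<0 -> acc=90 shift=7
  byte[12]=0xAD cont=1 payload=0x2D=45: acc |= 45<<7 -> acc=5850 shift=14
  byte[13]=0x89 cont=1 payload=0x09=9: acc |= 9<<14 -> acc=153306 shift=21
  byte[14]=0x6F cont=0 payload=0x6F=111: acc |= 111<<21 -> acc=232937178 shift=28 [end]
Varint 7: bytes[11:15] = DA AD 89 6F -> value 232937178 (4 byte(s))

Answer: 10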